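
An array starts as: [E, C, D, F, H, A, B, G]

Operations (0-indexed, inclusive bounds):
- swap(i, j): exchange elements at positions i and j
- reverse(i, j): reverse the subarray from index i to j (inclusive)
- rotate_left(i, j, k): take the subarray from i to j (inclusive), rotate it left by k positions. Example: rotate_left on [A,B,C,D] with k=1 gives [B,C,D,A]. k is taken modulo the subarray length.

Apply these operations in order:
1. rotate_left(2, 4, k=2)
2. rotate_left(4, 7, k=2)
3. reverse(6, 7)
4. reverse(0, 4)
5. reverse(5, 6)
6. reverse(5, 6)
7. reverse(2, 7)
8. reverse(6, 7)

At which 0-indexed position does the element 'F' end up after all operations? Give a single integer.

Answer: 2

Derivation:
After 1 (rotate_left(2, 4, k=2)): [E, C, H, D, F, A, B, G]
After 2 (rotate_left(4, 7, k=2)): [E, C, H, D, B, G, F, A]
After 3 (reverse(6, 7)): [E, C, H, D, B, G, A, F]
After 4 (reverse(0, 4)): [B, D, H, C, E, G, A, F]
After 5 (reverse(5, 6)): [B, D, H, C, E, A, G, F]
After 6 (reverse(5, 6)): [B, D, H, C, E, G, A, F]
After 7 (reverse(2, 7)): [B, D, F, A, G, E, C, H]
After 8 (reverse(6, 7)): [B, D, F, A, G, E, H, C]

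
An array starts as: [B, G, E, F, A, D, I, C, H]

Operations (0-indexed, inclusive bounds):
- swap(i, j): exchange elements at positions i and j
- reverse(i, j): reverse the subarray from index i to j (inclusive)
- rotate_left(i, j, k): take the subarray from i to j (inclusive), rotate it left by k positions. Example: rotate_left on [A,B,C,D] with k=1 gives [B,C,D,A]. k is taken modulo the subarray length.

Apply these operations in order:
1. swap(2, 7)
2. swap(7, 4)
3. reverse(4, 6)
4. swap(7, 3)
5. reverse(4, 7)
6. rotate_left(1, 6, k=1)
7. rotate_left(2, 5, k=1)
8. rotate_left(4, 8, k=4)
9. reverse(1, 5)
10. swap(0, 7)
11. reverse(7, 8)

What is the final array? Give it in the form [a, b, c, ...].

After 1 (swap(2, 7)): [B, G, C, F, A, D, I, E, H]
After 2 (swap(7, 4)): [B, G, C, F, E, D, I, A, H]
After 3 (reverse(4, 6)): [B, G, C, F, I, D, E, A, H]
After 4 (swap(7, 3)): [B, G, C, A, I, D, E, F, H]
After 5 (reverse(4, 7)): [B, G, C, A, F, E, D, I, H]
After 6 (rotate_left(1, 6, k=1)): [B, C, A, F, E, D, G, I, H]
After 7 (rotate_left(2, 5, k=1)): [B, C, F, E, D, A, G, I, H]
After 8 (rotate_left(4, 8, k=4)): [B, C, F, E, H, D, A, G, I]
After 9 (reverse(1, 5)): [B, D, H, E, F, C, A, G, I]
After 10 (swap(0, 7)): [G, D, H, E, F, C, A, B, I]
After 11 (reverse(7, 8)): [G, D, H, E, F, C, A, I, B]

Answer: [G, D, H, E, F, C, A, I, B]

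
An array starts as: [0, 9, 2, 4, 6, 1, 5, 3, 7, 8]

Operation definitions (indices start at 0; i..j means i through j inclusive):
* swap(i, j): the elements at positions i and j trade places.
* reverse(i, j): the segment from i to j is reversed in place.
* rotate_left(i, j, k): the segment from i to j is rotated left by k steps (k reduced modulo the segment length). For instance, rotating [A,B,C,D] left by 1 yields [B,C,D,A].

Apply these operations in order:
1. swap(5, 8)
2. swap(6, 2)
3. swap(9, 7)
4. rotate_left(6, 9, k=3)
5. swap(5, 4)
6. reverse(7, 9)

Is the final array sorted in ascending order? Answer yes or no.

Answer: no

Derivation:
After 1 (swap(5, 8)): [0, 9, 2, 4, 6, 7, 5, 3, 1, 8]
After 2 (swap(6, 2)): [0, 9, 5, 4, 6, 7, 2, 3, 1, 8]
After 3 (swap(9, 7)): [0, 9, 5, 4, 6, 7, 2, 8, 1, 3]
After 4 (rotate_left(6, 9, k=3)): [0, 9, 5, 4, 6, 7, 3, 2, 8, 1]
After 5 (swap(5, 4)): [0, 9, 5, 4, 7, 6, 3, 2, 8, 1]
After 6 (reverse(7, 9)): [0, 9, 5, 4, 7, 6, 3, 1, 8, 2]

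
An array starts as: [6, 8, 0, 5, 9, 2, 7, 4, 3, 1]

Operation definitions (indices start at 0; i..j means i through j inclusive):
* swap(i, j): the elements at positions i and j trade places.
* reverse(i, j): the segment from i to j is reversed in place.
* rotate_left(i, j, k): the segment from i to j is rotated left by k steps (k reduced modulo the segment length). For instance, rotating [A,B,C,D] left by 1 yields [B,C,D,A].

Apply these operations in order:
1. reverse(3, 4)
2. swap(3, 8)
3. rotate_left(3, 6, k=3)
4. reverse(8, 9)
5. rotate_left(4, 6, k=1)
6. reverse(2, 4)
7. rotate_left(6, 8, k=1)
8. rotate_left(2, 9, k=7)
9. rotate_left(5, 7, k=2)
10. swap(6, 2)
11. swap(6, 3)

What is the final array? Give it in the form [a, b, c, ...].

After 1 (reverse(3, 4)): [6, 8, 0, 9, 5, 2, 7, 4, 3, 1]
After 2 (swap(3, 8)): [6, 8, 0, 3, 5, 2, 7, 4, 9, 1]
After 3 (rotate_left(3, 6, k=3)): [6, 8, 0, 7, 3, 5, 2, 4, 9, 1]
After 4 (reverse(8, 9)): [6, 8, 0, 7, 3, 5, 2, 4, 1, 9]
After 5 (rotate_left(4, 6, k=1)): [6, 8, 0, 7, 5, 2, 3, 4, 1, 9]
After 6 (reverse(2, 4)): [6, 8, 5, 7, 0, 2, 3, 4, 1, 9]
After 7 (rotate_left(6, 8, k=1)): [6, 8, 5, 7, 0, 2, 4, 1, 3, 9]
After 8 (rotate_left(2, 9, k=7)): [6, 8, 9, 5, 7, 0, 2, 4, 1, 3]
After 9 (rotate_left(5, 7, k=2)): [6, 8, 9, 5, 7, 4, 0, 2, 1, 3]
After 10 (swap(6, 2)): [6, 8, 0, 5, 7, 4, 9, 2, 1, 3]
After 11 (swap(6, 3)): [6, 8, 0, 9, 7, 4, 5, 2, 1, 3]

Answer: [6, 8, 0, 9, 7, 4, 5, 2, 1, 3]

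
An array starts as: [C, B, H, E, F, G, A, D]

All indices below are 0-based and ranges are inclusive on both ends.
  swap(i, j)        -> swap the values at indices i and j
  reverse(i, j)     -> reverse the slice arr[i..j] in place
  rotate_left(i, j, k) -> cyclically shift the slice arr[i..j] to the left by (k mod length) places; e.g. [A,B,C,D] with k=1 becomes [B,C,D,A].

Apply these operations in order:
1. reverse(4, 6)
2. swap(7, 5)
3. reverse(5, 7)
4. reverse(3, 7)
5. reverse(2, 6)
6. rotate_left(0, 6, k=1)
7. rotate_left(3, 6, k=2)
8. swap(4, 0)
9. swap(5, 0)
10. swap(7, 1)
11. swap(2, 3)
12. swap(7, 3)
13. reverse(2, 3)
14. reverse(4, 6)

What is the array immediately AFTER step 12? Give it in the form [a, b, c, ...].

Answer: [F, E, H, A, B, C, D, G]

Derivation:
After 1 (reverse(4, 6)): [C, B, H, E, A, G, F, D]
After 2 (swap(7, 5)): [C, B, H, E, A, D, F, G]
After 3 (reverse(5, 7)): [C, B, H, E, A, G, F, D]
After 4 (reverse(3, 7)): [C, B, H, D, F, G, A, E]
After 5 (reverse(2, 6)): [C, B, A, G, F, D, H, E]
After 6 (rotate_left(0, 6, k=1)): [B, A, G, F, D, H, C, E]
After 7 (rotate_left(3, 6, k=2)): [B, A, G, H, C, F, D, E]
After 8 (swap(4, 0)): [C, A, G, H, B, F, D, E]
After 9 (swap(5, 0)): [F, A, G, H, B, C, D, E]
After 10 (swap(7, 1)): [F, E, G, H, B, C, D, A]
After 11 (swap(2, 3)): [F, E, H, G, B, C, D, A]
After 12 (swap(7, 3)): [F, E, H, A, B, C, D, G]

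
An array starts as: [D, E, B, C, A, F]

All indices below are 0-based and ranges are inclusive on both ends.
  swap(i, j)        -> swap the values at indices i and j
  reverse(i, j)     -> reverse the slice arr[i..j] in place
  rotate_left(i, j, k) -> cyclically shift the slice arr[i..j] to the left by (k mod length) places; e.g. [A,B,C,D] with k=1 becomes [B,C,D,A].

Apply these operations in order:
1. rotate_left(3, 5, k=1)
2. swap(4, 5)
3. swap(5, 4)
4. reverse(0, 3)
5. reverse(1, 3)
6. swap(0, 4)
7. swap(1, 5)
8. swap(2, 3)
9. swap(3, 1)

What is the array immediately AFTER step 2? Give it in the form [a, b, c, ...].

After 1 (rotate_left(3, 5, k=1)): [D, E, B, A, F, C]
After 2 (swap(4, 5)): [D, E, B, A, C, F]

Answer: [D, E, B, A, C, F]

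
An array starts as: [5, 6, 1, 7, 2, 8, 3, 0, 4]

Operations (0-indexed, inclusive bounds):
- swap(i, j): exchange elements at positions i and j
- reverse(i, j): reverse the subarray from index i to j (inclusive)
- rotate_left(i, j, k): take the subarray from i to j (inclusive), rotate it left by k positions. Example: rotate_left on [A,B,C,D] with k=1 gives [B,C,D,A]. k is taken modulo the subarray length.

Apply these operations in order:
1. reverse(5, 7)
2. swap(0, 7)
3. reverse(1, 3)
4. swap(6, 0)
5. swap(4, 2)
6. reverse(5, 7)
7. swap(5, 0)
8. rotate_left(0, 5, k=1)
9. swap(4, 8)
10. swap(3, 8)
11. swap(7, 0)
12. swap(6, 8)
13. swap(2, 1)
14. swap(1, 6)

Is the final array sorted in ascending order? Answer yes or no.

After 1 (reverse(5, 7)): [5, 6, 1, 7, 2, 0, 3, 8, 4]
After 2 (swap(0, 7)): [8, 6, 1, 7, 2, 0, 3, 5, 4]
After 3 (reverse(1, 3)): [8, 7, 1, 6, 2, 0, 3, 5, 4]
After 4 (swap(6, 0)): [3, 7, 1, 6, 2, 0, 8, 5, 4]
After 5 (swap(4, 2)): [3, 7, 2, 6, 1, 0, 8, 5, 4]
After 6 (reverse(5, 7)): [3, 7, 2, 6, 1, 5, 8, 0, 4]
After 7 (swap(5, 0)): [5, 7, 2, 6, 1, 3, 8, 0, 4]
After 8 (rotate_left(0, 5, k=1)): [7, 2, 6, 1, 3, 5, 8, 0, 4]
After 9 (swap(4, 8)): [7, 2, 6, 1, 4, 5, 8, 0, 3]
After 10 (swap(3, 8)): [7, 2, 6, 3, 4, 5, 8, 0, 1]
After 11 (swap(7, 0)): [0, 2, 6, 3, 4, 5, 8, 7, 1]
After 12 (swap(6, 8)): [0, 2, 6, 3, 4, 5, 1, 7, 8]
After 13 (swap(2, 1)): [0, 6, 2, 3, 4, 5, 1, 7, 8]
After 14 (swap(1, 6)): [0, 1, 2, 3, 4, 5, 6, 7, 8]

Answer: yes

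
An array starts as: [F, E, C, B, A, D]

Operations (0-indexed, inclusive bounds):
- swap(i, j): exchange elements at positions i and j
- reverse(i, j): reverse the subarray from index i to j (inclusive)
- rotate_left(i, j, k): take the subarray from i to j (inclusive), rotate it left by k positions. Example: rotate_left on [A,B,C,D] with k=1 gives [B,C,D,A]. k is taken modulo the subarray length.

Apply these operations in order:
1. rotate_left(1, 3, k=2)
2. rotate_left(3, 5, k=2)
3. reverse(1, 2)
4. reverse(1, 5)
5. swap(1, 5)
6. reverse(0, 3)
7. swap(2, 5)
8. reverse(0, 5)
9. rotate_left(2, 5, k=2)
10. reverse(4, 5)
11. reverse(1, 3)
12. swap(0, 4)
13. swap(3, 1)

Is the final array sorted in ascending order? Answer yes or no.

Answer: yes

Derivation:
After 1 (rotate_left(1, 3, k=2)): [F, B, E, C, A, D]
After 2 (rotate_left(3, 5, k=2)): [F, B, E, D, C, A]
After 3 (reverse(1, 2)): [F, E, B, D, C, A]
After 4 (reverse(1, 5)): [F, A, C, D, B, E]
After 5 (swap(1, 5)): [F, E, C, D, B, A]
After 6 (reverse(0, 3)): [D, C, E, F, B, A]
After 7 (swap(2, 5)): [D, C, A, F, B, E]
After 8 (reverse(0, 5)): [E, B, F, A, C, D]
After 9 (rotate_left(2, 5, k=2)): [E, B, C, D, F, A]
After 10 (reverse(4, 5)): [E, B, C, D, A, F]
After 11 (reverse(1, 3)): [E, D, C, B, A, F]
After 12 (swap(0, 4)): [A, D, C, B, E, F]
After 13 (swap(3, 1)): [A, B, C, D, E, F]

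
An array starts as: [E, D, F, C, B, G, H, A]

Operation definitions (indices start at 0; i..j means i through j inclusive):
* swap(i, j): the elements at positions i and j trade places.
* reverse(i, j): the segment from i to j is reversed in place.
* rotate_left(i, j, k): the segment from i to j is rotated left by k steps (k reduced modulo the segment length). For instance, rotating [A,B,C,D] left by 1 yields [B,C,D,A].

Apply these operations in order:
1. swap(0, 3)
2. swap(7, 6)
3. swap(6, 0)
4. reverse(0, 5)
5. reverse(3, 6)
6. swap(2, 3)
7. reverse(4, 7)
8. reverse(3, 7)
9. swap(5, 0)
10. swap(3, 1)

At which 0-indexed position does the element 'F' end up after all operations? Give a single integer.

Answer: 0

Derivation:
After 1 (swap(0, 3)): [C, D, F, E, B, G, H, A]
After 2 (swap(7, 6)): [C, D, F, E, B, G, A, H]
After 3 (swap(6, 0)): [A, D, F, E, B, G, C, H]
After 4 (reverse(0, 5)): [G, B, E, F, D, A, C, H]
After 5 (reverse(3, 6)): [G, B, E, C, A, D, F, H]
After 6 (swap(2, 3)): [G, B, C, E, A, D, F, H]
After 7 (reverse(4, 7)): [G, B, C, E, H, F, D, A]
After 8 (reverse(3, 7)): [G, B, C, A, D, F, H, E]
After 9 (swap(5, 0)): [F, B, C, A, D, G, H, E]
After 10 (swap(3, 1)): [F, A, C, B, D, G, H, E]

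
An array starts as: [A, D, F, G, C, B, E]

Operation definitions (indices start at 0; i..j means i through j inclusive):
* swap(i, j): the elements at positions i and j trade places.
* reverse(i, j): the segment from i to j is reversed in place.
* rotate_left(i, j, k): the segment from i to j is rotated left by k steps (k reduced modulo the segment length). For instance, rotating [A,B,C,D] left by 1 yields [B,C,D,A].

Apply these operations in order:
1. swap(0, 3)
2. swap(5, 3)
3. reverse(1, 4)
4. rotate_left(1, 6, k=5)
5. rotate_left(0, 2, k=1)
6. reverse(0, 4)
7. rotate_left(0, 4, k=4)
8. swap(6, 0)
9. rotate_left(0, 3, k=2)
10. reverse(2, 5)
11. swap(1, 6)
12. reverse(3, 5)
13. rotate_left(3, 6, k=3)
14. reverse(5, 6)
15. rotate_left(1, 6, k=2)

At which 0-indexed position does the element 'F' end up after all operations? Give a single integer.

After 1 (swap(0, 3)): [G, D, F, A, C, B, E]
After 2 (swap(5, 3)): [G, D, F, B, C, A, E]
After 3 (reverse(1, 4)): [G, C, B, F, D, A, E]
After 4 (rotate_left(1, 6, k=5)): [G, E, C, B, F, D, A]
After 5 (rotate_left(0, 2, k=1)): [E, C, G, B, F, D, A]
After 6 (reverse(0, 4)): [F, B, G, C, E, D, A]
After 7 (rotate_left(0, 4, k=4)): [E, F, B, G, C, D, A]
After 8 (swap(6, 0)): [A, F, B, G, C, D, E]
After 9 (rotate_left(0, 3, k=2)): [B, G, A, F, C, D, E]
After 10 (reverse(2, 5)): [B, G, D, C, F, A, E]
After 11 (swap(1, 6)): [B, E, D, C, F, A, G]
After 12 (reverse(3, 5)): [B, E, D, A, F, C, G]
After 13 (rotate_left(3, 6, k=3)): [B, E, D, G, A, F, C]
After 14 (reverse(5, 6)): [B, E, D, G, A, C, F]
After 15 (rotate_left(1, 6, k=2)): [B, G, A, C, F, E, D]

Answer: 4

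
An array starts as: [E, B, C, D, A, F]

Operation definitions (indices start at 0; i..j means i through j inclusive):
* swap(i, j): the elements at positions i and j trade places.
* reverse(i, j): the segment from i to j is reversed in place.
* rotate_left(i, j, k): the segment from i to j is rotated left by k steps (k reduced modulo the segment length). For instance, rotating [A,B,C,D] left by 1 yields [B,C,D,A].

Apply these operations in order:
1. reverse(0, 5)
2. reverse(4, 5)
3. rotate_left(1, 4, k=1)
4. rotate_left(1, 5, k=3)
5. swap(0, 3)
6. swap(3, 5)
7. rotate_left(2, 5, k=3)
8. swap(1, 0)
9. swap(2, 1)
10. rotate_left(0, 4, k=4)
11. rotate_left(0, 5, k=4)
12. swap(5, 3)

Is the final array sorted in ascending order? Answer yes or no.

After 1 (reverse(0, 5)): [F, A, D, C, B, E]
After 2 (reverse(4, 5)): [F, A, D, C, E, B]
After 3 (rotate_left(1, 4, k=1)): [F, D, C, E, A, B]
After 4 (rotate_left(1, 5, k=3)): [F, A, B, D, C, E]
After 5 (swap(0, 3)): [D, A, B, F, C, E]
After 6 (swap(3, 5)): [D, A, B, E, C, F]
After 7 (rotate_left(2, 5, k=3)): [D, A, F, B, E, C]
After 8 (swap(1, 0)): [A, D, F, B, E, C]
After 9 (swap(2, 1)): [A, F, D, B, E, C]
After 10 (rotate_left(0, 4, k=4)): [E, A, F, D, B, C]
After 11 (rotate_left(0, 5, k=4)): [B, C, E, A, F, D]
After 12 (swap(5, 3)): [B, C, E, D, F, A]

Answer: no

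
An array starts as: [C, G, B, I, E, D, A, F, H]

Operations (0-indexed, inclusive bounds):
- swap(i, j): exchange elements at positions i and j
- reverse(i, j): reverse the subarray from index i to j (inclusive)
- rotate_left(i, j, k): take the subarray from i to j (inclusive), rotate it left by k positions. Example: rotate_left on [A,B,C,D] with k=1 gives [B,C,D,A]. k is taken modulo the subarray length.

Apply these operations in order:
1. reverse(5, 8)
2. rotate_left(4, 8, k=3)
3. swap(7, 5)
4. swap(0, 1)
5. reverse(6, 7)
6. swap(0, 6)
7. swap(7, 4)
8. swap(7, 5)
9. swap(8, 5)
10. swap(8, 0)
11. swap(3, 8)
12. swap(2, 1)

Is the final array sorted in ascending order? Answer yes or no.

Answer: yes

Derivation:
After 1 (reverse(5, 8)): [C, G, B, I, E, H, F, A, D]
After 2 (rotate_left(4, 8, k=3)): [C, G, B, I, A, D, E, H, F]
After 3 (swap(7, 5)): [C, G, B, I, A, H, E, D, F]
After 4 (swap(0, 1)): [G, C, B, I, A, H, E, D, F]
After 5 (reverse(6, 7)): [G, C, B, I, A, H, D, E, F]
After 6 (swap(0, 6)): [D, C, B, I, A, H, G, E, F]
After 7 (swap(7, 4)): [D, C, B, I, E, H, G, A, F]
After 8 (swap(7, 5)): [D, C, B, I, E, A, G, H, F]
After 9 (swap(8, 5)): [D, C, B, I, E, F, G, H, A]
After 10 (swap(8, 0)): [A, C, B, I, E, F, G, H, D]
After 11 (swap(3, 8)): [A, C, B, D, E, F, G, H, I]
After 12 (swap(2, 1)): [A, B, C, D, E, F, G, H, I]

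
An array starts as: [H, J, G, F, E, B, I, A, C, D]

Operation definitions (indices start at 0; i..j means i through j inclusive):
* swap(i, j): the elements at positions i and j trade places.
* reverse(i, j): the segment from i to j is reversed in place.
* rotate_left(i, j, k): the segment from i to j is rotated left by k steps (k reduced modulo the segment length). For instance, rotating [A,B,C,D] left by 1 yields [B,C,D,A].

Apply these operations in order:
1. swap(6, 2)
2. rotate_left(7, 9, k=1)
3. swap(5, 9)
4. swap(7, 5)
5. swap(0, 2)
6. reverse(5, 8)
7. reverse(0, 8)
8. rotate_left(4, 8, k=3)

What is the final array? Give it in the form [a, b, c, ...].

After 1 (swap(6, 2)): [H, J, I, F, E, B, G, A, C, D]
After 2 (rotate_left(7, 9, k=1)): [H, J, I, F, E, B, G, C, D, A]
After 3 (swap(5, 9)): [H, J, I, F, E, A, G, C, D, B]
After 4 (swap(7, 5)): [H, J, I, F, E, C, G, A, D, B]
After 5 (swap(0, 2)): [I, J, H, F, E, C, G, A, D, B]
After 6 (reverse(5, 8)): [I, J, H, F, E, D, A, G, C, B]
After 7 (reverse(0, 8)): [C, G, A, D, E, F, H, J, I, B]
After 8 (rotate_left(4, 8, k=3)): [C, G, A, D, J, I, E, F, H, B]

Answer: [C, G, A, D, J, I, E, F, H, B]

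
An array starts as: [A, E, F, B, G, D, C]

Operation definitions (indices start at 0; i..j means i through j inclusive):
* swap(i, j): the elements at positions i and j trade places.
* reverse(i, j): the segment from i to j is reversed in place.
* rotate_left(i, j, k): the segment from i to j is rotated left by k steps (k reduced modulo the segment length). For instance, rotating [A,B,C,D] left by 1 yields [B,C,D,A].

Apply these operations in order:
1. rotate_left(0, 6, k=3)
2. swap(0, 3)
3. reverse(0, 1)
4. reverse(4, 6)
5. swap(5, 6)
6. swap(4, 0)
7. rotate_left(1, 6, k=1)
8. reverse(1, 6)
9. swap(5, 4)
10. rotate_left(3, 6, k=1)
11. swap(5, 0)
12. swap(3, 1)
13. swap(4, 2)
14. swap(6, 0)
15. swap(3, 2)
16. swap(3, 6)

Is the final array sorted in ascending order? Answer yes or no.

After 1 (rotate_left(0, 6, k=3)): [B, G, D, C, A, E, F]
After 2 (swap(0, 3)): [C, G, D, B, A, E, F]
After 3 (reverse(0, 1)): [G, C, D, B, A, E, F]
After 4 (reverse(4, 6)): [G, C, D, B, F, E, A]
After 5 (swap(5, 6)): [G, C, D, B, F, A, E]
After 6 (swap(4, 0)): [F, C, D, B, G, A, E]
After 7 (rotate_left(1, 6, k=1)): [F, D, B, G, A, E, C]
After 8 (reverse(1, 6)): [F, C, E, A, G, B, D]
After 9 (swap(5, 4)): [F, C, E, A, B, G, D]
After 10 (rotate_left(3, 6, k=1)): [F, C, E, B, G, D, A]
After 11 (swap(5, 0)): [D, C, E, B, G, F, A]
After 12 (swap(3, 1)): [D, B, E, C, G, F, A]
After 13 (swap(4, 2)): [D, B, G, C, E, F, A]
After 14 (swap(6, 0)): [A, B, G, C, E, F, D]
After 15 (swap(3, 2)): [A, B, C, G, E, F, D]
After 16 (swap(3, 6)): [A, B, C, D, E, F, G]

Answer: yes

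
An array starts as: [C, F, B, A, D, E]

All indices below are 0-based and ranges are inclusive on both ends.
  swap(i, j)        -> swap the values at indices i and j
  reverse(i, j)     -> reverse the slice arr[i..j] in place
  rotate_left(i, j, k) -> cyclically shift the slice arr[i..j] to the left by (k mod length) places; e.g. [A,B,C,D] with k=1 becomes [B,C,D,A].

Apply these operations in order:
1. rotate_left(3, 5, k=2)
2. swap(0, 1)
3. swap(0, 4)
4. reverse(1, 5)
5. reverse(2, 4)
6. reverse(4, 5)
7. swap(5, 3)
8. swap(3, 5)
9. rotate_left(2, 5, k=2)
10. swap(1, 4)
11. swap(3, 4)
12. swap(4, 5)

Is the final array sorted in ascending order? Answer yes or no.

Answer: yes

Derivation:
After 1 (rotate_left(3, 5, k=2)): [C, F, B, E, A, D]
After 2 (swap(0, 1)): [F, C, B, E, A, D]
After 3 (swap(0, 4)): [A, C, B, E, F, D]
After 4 (reverse(1, 5)): [A, D, F, E, B, C]
After 5 (reverse(2, 4)): [A, D, B, E, F, C]
After 6 (reverse(4, 5)): [A, D, B, E, C, F]
After 7 (swap(5, 3)): [A, D, B, F, C, E]
After 8 (swap(3, 5)): [A, D, B, E, C, F]
After 9 (rotate_left(2, 5, k=2)): [A, D, C, F, B, E]
After 10 (swap(1, 4)): [A, B, C, F, D, E]
After 11 (swap(3, 4)): [A, B, C, D, F, E]
After 12 (swap(4, 5)): [A, B, C, D, E, F]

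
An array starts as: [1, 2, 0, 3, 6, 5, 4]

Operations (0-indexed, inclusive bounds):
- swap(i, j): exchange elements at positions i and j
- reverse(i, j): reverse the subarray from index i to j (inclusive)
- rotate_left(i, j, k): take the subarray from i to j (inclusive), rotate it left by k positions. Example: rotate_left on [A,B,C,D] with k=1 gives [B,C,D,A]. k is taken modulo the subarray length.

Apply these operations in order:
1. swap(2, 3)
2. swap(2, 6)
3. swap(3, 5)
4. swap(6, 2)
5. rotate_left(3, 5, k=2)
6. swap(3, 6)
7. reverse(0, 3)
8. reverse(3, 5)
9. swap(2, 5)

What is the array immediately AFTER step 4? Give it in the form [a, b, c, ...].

Answer: [1, 2, 3, 5, 6, 0, 4]

Derivation:
After 1 (swap(2, 3)): [1, 2, 3, 0, 6, 5, 4]
After 2 (swap(2, 6)): [1, 2, 4, 0, 6, 5, 3]
After 3 (swap(3, 5)): [1, 2, 4, 5, 6, 0, 3]
After 4 (swap(6, 2)): [1, 2, 3, 5, 6, 0, 4]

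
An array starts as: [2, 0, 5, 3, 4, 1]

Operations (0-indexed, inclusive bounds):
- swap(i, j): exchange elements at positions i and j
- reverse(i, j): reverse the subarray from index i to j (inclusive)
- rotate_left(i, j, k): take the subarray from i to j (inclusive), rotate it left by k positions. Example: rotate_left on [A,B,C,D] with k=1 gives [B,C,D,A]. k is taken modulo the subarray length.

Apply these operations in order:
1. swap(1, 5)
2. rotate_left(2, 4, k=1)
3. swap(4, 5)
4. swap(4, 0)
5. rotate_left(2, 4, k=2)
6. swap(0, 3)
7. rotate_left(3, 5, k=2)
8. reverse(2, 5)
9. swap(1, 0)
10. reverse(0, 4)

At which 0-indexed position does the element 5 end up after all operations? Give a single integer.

After 1 (swap(1, 5)): [2, 1, 5, 3, 4, 0]
After 2 (rotate_left(2, 4, k=1)): [2, 1, 3, 4, 5, 0]
After 3 (swap(4, 5)): [2, 1, 3, 4, 0, 5]
After 4 (swap(4, 0)): [0, 1, 3, 4, 2, 5]
After 5 (rotate_left(2, 4, k=2)): [0, 1, 2, 3, 4, 5]
After 6 (swap(0, 3)): [3, 1, 2, 0, 4, 5]
After 7 (rotate_left(3, 5, k=2)): [3, 1, 2, 5, 0, 4]
After 8 (reverse(2, 5)): [3, 1, 4, 0, 5, 2]
After 9 (swap(1, 0)): [1, 3, 4, 0, 5, 2]
After 10 (reverse(0, 4)): [5, 0, 4, 3, 1, 2]

Answer: 0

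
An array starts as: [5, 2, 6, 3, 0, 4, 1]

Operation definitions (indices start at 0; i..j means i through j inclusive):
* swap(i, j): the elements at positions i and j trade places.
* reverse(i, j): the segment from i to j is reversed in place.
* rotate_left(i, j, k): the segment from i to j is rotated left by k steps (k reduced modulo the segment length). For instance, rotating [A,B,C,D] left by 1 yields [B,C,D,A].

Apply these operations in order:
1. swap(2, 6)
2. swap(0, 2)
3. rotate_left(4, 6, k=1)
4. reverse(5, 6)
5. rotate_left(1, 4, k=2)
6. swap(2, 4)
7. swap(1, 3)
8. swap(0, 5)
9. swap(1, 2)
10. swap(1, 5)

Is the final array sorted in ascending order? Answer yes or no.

Answer: yes

Derivation:
After 1 (swap(2, 6)): [5, 2, 1, 3, 0, 4, 6]
After 2 (swap(0, 2)): [1, 2, 5, 3, 0, 4, 6]
After 3 (rotate_left(4, 6, k=1)): [1, 2, 5, 3, 4, 6, 0]
After 4 (reverse(5, 6)): [1, 2, 5, 3, 4, 0, 6]
After 5 (rotate_left(1, 4, k=2)): [1, 3, 4, 2, 5, 0, 6]
After 6 (swap(2, 4)): [1, 3, 5, 2, 4, 0, 6]
After 7 (swap(1, 3)): [1, 2, 5, 3, 4, 0, 6]
After 8 (swap(0, 5)): [0, 2, 5, 3, 4, 1, 6]
After 9 (swap(1, 2)): [0, 5, 2, 3, 4, 1, 6]
After 10 (swap(1, 5)): [0, 1, 2, 3, 4, 5, 6]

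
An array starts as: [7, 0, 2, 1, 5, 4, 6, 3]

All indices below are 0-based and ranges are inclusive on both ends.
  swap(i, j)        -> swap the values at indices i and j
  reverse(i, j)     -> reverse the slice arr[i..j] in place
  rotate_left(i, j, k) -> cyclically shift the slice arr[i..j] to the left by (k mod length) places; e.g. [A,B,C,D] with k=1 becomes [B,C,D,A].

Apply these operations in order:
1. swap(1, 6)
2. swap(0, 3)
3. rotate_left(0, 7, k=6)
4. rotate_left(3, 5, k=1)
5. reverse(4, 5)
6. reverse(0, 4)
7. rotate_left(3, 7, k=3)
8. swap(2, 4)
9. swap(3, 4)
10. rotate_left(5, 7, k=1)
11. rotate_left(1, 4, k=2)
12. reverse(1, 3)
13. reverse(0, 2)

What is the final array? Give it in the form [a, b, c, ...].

Answer: [5, 2, 6, 1, 4, 0, 7, 3]

Derivation:
After 1 (swap(1, 6)): [7, 6, 2, 1, 5, 4, 0, 3]
After 2 (swap(0, 3)): [1, 6, 2, 7, 5, 4, 0, 3]
After 3 (rotate_left(0, 7, k=6)): [0, 3, 1, 6, 2, 7, 5, 4]
After 4 (rotate_left(3, 5, k=1)): [0, 3, 1, 2, 7, 6, 5, 4]
After 5 (reverse(4, 5)): [0, 3, 1, 2, 6, 7, 5, 4]
After 6 (reverse(0, 4)): [6, 2, 1, 3, 0, 7, 5, 4]
After 7 (rotate_left(3, 7, k=3)): [6, 2, 1, 5, 4, 3, 0, 7]
After 8 (swap(2, 4)): [6, 2, 4, 5, 1, 3, 0, 7]
After 9 (swap(3, 4)): [6, 2, 4, 1, 5, 3, 0, 7]
After 10 (rotate_left(5, 7, k=1)): [6, 2, 4, 1, 5, 0, 7, 3]
After 11 (rotate_left(1, 4, k=2)): [6, 1, 5, 2, 4, 0, 7, 3]
After 12 (reverse(1, 3)): [6, 2, 5, 1, 4, 0, 7, 3]
After 13 (reverse(0, 2)): [5, 2, 6, 1, 4, 0, 7, 3]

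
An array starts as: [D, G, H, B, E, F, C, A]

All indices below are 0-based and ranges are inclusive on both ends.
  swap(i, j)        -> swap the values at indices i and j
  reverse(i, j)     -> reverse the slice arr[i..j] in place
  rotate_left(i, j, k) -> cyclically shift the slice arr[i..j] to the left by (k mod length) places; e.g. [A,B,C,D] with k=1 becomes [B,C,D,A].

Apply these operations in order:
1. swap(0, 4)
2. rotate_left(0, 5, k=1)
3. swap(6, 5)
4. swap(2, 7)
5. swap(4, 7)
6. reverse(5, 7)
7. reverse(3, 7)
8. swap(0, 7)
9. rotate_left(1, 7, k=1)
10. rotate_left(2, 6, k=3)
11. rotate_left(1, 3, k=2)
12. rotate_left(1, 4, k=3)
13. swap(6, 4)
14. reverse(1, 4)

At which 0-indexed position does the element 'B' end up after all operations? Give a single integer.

After 1 (swap(0, 4)): [E, G, H, B, D, F, C, A]
After 2 (rotate_left(0, 5, k=1)): [G, H, B, D, F, E, C, A]
After 3 (swap(6, 5)): [G, H, B, D, F, C, E, A]
After 4 (swap(2, 7)): [G, H, A, D, F, C, E, B]
After 5 (swap(4, 7)): [G, H, A, D, B, C, E, F]
After 6 (reverse(5, 7)): [G, H, A, D, B, F, E, C]
After 7 (reverse(3, 7)): [G, H, A, C, E, F, B, D]
After 8 (swap(0, 7)): [D, H, A, C, E, F, B, G]
After 9 (rotate_left(1, 7, k=1)): [D, A, C, E, F, B, G, H]
After 10 (rotate_left(2, 6, k=3)): [D, A, B, G, C, E, F, H]
After 11 (rotate_left(1, 3, k=2)): [D, G, A, B, C, E, F, H]
After 12 (rotate_left(1, 4, k=3)): [D, C, G, A, B, E, F, H]
After 13 (swap(6, 4)): [D, C, G, A, F, E, B, H]
After 14 (reverse(1, 4)): [D, F, A, G, C, E, B, H]

Answer: 6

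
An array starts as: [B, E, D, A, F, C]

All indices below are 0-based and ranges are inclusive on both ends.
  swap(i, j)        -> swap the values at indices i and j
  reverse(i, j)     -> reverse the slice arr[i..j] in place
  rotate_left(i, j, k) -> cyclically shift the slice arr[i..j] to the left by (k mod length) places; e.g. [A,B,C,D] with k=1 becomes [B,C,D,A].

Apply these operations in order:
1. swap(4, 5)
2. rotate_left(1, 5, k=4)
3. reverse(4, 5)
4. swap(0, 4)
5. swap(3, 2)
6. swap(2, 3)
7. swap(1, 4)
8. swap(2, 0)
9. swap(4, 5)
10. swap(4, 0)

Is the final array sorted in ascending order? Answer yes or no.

After 1 (swap(4, 5)): [B, E, D, A, C, F]
After 2 (rotate_left(1, 5, k=4)): [B, F, E, D, A, C]
After 3 (reverse(4, 5)): [B, F, E, D, C, A]
After 4 (swap(0, 4)): [C, F, E, D, B, A]
After 5 (swap(3, 2)): [C, F, D, E, B, A]
After 6 (swap(2, 3)): [C, F, E, D, B, A]
After 7 (swap(1, 4)): [C, B, E, D, F, A]
After 8 (swap(2, 0)): [E, B, C, D, F, A]
After 9 (swap(4, 5)): [E, B, C, D, A, F]
After 10 (swap(4, 0)): [A, B, C, D, E, F]

Answer: yes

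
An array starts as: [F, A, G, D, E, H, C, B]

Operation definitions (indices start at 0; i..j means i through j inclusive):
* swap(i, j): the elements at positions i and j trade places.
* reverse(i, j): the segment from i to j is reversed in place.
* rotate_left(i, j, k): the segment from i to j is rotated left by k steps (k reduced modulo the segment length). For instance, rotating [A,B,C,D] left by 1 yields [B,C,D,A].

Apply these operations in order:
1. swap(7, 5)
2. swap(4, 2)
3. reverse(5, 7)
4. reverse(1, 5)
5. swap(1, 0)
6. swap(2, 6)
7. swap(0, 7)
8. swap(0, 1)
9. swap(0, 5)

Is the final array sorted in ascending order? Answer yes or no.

Answer: yes

Derivation:
After 1 (swap(7, 5)): [F, A, G, D, E, B, C, H]
After 2 (swap(4, 2)): [F, A, E, D, G, B, C, H]
After 3 (reverse(5, 7)): [F, A, E, D, G, H, C, B]
After 4 (reverse(1, 5)): [F, H, G, D, E, A, C, B]
After 5 (swap(1, 0)): [H, F, G, D, E, A, C, B]
After 6 (swap(2, 6)): [H, F, C, D, E, A, G, B]
After 7 (swap(0, 7)): [B, F, C, D, E, A, G, H]
After 8 (swap(0, 1)): [F, B, C, D, E, A, G, H]
After 9 (swap(0, 5)): [A, B, C, D, E, F, G, H]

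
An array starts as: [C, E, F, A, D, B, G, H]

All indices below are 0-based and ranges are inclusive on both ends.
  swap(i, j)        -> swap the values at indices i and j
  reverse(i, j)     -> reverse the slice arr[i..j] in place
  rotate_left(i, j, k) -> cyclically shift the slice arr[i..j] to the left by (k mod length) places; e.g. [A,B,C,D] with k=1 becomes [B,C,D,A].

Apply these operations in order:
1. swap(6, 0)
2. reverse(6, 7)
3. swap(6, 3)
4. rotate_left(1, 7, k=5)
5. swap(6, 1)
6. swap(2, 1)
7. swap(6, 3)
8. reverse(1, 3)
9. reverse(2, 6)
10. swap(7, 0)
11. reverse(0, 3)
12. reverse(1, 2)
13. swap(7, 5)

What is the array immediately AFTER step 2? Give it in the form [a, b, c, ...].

Answer: [G, E, F, A, D, B, H, C]

Derivation:
After 1 (swap(6, 0)): [G, E, F, A, D, B, C, H]
After 2 (reverse(6, 7)): [G, E, F, A, D, B, H, C]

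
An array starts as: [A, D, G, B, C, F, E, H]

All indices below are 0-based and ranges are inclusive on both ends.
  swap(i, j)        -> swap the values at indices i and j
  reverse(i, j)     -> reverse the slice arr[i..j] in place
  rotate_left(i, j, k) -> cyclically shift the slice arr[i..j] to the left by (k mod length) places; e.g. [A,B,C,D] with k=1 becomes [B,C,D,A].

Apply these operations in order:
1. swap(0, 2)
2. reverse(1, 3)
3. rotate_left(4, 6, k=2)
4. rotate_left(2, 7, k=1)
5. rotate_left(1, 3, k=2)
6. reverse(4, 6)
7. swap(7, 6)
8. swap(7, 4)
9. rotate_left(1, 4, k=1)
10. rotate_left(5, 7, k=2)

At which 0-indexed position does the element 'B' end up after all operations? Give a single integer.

After 1 (swap(0, 2)): [G, D, A, B, C, F, E, H]
After 2 (reverse(1, 3)): [G, B, A, D, C, F, E, H]
After 3 (rotate_left(4, 6, k=2)): [G, B, A, D, E, C, F, H]
After 4 (rotate_left(2, 7, k=1)): [G, B, D, E, C, F, H, A]
After 5 (rotate_left(1, 3, k=2)): [G, E, B, D, C, F, H, A]
After 6 (reverse(4, 6)): [G, E, B, D, H, F, C, A]
After 7 (swap(7, 6)): [G, E, B, D, H, F, A, C]
After 8 (swap(7, 4)): [G, E, B, D, C, F, A, H]
After 9 (rotate_left(1, 4, k=1)): [G, B, D, C, E, F, A, H]
After 10 (rotate_left(5, 7, k=2)): [G, B, D, C, E, H, F, A]

Answer: 1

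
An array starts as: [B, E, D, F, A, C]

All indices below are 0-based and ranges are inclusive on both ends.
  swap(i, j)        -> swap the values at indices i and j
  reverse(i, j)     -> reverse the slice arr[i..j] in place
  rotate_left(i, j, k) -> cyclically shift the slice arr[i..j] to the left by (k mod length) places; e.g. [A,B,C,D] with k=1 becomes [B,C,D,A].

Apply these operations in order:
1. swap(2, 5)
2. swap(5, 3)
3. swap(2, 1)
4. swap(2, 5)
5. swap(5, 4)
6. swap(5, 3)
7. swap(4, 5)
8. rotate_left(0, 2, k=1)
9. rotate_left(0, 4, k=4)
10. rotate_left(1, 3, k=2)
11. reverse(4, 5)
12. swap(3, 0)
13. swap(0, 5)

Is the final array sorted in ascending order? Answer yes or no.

Answer: yes

Derivation:
After 1 (swap(2, 5)): [B, E, C, F, A, D]
After 2 (swap(5, 3)): [B, E, C, D, A, F]
After 3 (swap(2, 1)): [B, C, E, D, A, F]
After 4 (swap(2, 5)): [B, C, F, D, A, E]
After 5 (swap(5, 4)): [B, C, F, D, E, A]
After 6 (swap(5, 3)): [B, C, F, A, E, D]
After 7 (swap(4, 5)): [B, C, F, A, D, E]
After 8 (rotate_left(0, 2, k=1)): [C, F, B, A, D, E]
After 9 (rotate_left(0, 4, k=4)): [D, C, F, B, A, E]
After 10 (rotate_left(1, 3, k=2)): [D, B, C, F, A, E]
After 11 (reverse(4, 5)): [D, B, C, F, E, A]
After 12 (swap(3, 0)): [F, B, C, D, E, A]
After 13 (swap(0, 5)): [A, B, C, D, E, F]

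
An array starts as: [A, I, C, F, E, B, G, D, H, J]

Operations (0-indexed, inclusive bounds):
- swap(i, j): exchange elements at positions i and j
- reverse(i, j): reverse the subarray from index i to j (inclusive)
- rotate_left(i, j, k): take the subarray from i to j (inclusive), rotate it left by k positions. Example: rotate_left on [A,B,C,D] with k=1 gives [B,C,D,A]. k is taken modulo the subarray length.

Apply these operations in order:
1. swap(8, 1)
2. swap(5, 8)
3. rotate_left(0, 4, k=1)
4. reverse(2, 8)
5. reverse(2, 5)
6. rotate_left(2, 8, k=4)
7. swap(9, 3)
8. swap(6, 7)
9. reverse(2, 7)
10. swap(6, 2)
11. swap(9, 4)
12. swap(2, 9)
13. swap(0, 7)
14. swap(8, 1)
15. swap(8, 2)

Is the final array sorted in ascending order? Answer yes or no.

Answer: yes

Derivation:
After 1 (swap(8, 1)): [A, H, C, F, E, B, G, D, I, J]
After 2 (swap(5, 8)): [A, H, C, F, E, I, G, D, B, J]
After 3 (rotate_left(0, 4, k=1)): [H, C, F, E, A, I, G, D, B, J]
After 4 (reverse(2, 8)): [H, C, B, D, G, I, A, E, F, J]
After 5 (reverse(2, 5)): [H, C, I, G, D, B, A, E, F, J]
After 6 (rotate_left(2, 8, k=4)): [H, C, A, E, F, I, G, D, B, J]
After 7 (swap(9, 3)): [H, C, A, J, F, I, G, D, B, E]
After 8 (swap(6, 7)): [H, C, A, J, F, I, D, G, B, E]
After 9 (reverse(2, 7)): [H, C, G, D, I, F, J, A, B, E]
After 10 (swap(6, 2)): [H, C, J, D, I, F, G, A, B, E]
After 11 (swap(9, 4)): [H, C, J, D, E, F, G, A, B, I]
After 12 (swap(2, 9)): [H, C, I, D, E, F, G, A, B, J]
After 13 (swap(0, 7)): [A, C, I, D, E, F, G, H, B, J]
After 14 (swap(8, 1)): [A, B, I, D, E, F, G, H, C, J]
After 15 (swap(8, 2)): [A, B, C, D, E, F, G, H, I, J]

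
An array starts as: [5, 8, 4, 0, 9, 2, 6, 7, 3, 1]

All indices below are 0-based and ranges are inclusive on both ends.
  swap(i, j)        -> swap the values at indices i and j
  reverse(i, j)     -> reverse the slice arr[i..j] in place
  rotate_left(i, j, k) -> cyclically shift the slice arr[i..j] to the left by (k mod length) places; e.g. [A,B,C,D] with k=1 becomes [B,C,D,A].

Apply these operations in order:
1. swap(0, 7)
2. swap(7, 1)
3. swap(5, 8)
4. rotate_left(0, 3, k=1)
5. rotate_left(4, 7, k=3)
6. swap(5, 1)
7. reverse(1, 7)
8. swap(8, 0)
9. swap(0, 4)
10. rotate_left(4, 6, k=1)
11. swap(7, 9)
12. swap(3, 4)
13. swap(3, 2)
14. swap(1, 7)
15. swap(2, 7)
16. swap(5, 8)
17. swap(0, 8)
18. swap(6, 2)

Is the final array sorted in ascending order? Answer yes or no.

Answer: yes

Derivation:
After 1 (swap(0, 7)): [7, 8, 4, 0, 9, 2, 6, 5, 3, 1]
After 2 (swap(7, 1)): [7, 5, 4, 0, 9, 2, 6, 8, 3, 1]
After 3 (swap(5, 8)): [7, 5, 4, 0, 9, 3, 6, 8, 2, 1]
After 4 (rotate_left(0, 3, k=1)): [5, 4, 0, 7, 9, 3, 6, 8, 2, 1]
After 5 (rotate_left(4, 7, k=3)): [5, 4, 0, 7, 8, 9, 3, 6, 2, 1]
After 6 (swap(5, 1)): [5, 9, 0, 7, 8, 4, 3, 6, 2, 1]
After 7 (reverse(1, 7)): [5, 6, 3, 4, 8, 7, 0, 9, 2, 1]
After 8 (swap(8, 0)): [2, 6, 3, 4, 8, 7, 0, 9, 5, 1]
After 9 (swap(0, 4)): [8, 6, 3, 4, 2, 7, 0, 9, 5, 1]
After 10 (rotate_left(4, 6, k=1)): [8, 6, 3, 4, 7, 0, 2, 9, 5, 1]
After 11 (swap(7, 9)): [8, 6, 3, 4, 7, 0, 2, 1, 5, 9]
After 12 (swap(3, 4)): [8, 6, 3, 7, 4, 0, 2, 1, 5, 9]
After 13 (swap(3, 2)): [8, 6, 7, 3, 4, 0, 2, 1, 5, 9]
After 14 (swap(1, 7)): [8, 1, 7, 3, 4, 0, 2, 6, 5, 9]
After 15 (swap(2, 7)): [8, 1, 6, 3, 4, 0, 2, 7, 5, 9]
After 16 (swap(5, 8)): [8, 1, 6, 3, 4, 5, 2, 7, 0, 9]
After 17 (swap(0, 8)): [0, 1, 6, 3, 4, 5, 2, 7, 8, 9]
After 18 (swap(6, 2)): [0, 1, 2, 3, 4, 5, 6, 7, 8, 9]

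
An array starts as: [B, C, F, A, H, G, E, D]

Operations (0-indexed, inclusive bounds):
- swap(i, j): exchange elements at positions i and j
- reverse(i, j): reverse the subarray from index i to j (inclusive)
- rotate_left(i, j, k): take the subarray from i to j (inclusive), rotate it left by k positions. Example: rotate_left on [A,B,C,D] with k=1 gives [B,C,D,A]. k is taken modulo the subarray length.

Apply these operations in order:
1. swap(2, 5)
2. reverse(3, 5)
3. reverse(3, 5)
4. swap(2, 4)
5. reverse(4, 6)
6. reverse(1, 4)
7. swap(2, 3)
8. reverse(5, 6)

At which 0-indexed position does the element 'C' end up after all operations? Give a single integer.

After 1 (swap(2, 5)): [B, C, G, A, H, F, E, D]
After 2 (reverse(3, 5)): [B, C, G, F, H, A, E, D]
After 3 (reverse(3, 5)): [B, C, G, A, H, F, E, D]
After 4 (swap(2, 4)): [B, C, H, A, G, F, E, D]
After 5 (reverse(4, 6)): [B, C, H, A, E, F, G, D]
After 6 (reverse(1, 4)): [B, E, A, H, C, F, G, D]
After 7 (swap(2, 3)): [B, E, H, A, C, F, G, D]
After 8 (reverse(5, 6)): [B, E, H, A, C, G, F, D]

Answer: 4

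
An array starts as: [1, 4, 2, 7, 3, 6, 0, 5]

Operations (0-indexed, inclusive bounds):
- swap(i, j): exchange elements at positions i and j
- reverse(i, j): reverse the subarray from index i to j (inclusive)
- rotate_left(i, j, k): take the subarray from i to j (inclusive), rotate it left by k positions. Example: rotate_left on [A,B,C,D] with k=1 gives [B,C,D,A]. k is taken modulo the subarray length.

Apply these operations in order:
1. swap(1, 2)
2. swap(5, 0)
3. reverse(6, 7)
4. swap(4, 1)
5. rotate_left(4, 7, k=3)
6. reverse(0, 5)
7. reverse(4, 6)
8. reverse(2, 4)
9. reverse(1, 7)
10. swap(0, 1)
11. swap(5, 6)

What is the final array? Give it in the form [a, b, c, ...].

After 1 (swap(1, 2)): [1, 2, 4, 7, 3, 6, 0, 5]
After 2 (swap(5, 0)): [6, 2, 4, 7, 3, 1, 0, 5]
After 3 (reverse(6, 7)): [6, 2, 4, 7, 3, 1, 5, 0]
After 4 (swap(4, 1)): [6, 3, 4, 7, 2, 1, 5, 0]
After 5 (rotate_left(4, 7, k=3)): [6, 3, 4, 7, 0, 2, 1, 5]
After 6 (reverse(0, 5)): [2, 0, 7, 4, 3, 6, 1, 5]
After 7 (reverse(4, 6)): [2, 0, 7, 4, 1, 6, 3, 5]
After 8 (reverse(2, 4)): [2, 0, 1, 4, 7, 6, 3, 5]
After 9 (reverse(1, 7)): [2, 5, 3, 6, 7, 4, 1, 0]
After 10 (swap(0, 1)): [5, 2, 3, 6, 7, 4, 1, 0]
After 11 (swap(5, 6)): [5, 2, 3, 6, 7, 1, 4, 0]

Answer: [5, 2, 3, 6, 7, 1, 4, 0]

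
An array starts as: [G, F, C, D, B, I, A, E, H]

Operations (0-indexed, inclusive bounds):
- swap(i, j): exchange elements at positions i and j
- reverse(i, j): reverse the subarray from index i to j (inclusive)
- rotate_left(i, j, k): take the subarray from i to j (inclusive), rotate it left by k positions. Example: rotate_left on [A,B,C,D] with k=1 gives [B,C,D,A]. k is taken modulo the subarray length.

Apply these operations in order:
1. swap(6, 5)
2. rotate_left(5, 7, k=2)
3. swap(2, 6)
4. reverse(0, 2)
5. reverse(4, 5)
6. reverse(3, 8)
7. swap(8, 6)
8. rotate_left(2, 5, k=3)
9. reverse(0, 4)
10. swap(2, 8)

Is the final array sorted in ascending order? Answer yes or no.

Answer: no

Derivation:
After 1 (swap(6, 5)): [G, F, C, D, B, A, I, E, H]
After 2 (rotate_left(5, 7, k=2)): [G, F, C, D, B, E, A, I, H]
After 3 (swap(2, 6)): [G, F, A, D, B, E, C, I, H]
After 4 (reverse(0, 2)): [A, F, G, D, B, E, C, I, H]
After 5 (reverse(4, 5)): [A, F, G, D, E, B, C, I, H]
After 6 (reverse(3, 8)): [A, F, G, H, I, C, B, E, D]
After 7 (swap(8, 6)): [A, F, G, H, I, C, D, E, B]
After 8 (rotate_left(2, 5, k=3)): [A, F, C, G, H, I, D, E, B]
After 9 (reverse(0, 4)): [H, G, C, F, A, I, D, E, B]
After 10 (swap(2, 8)): [H, G, B, F, A, I, D, E, C]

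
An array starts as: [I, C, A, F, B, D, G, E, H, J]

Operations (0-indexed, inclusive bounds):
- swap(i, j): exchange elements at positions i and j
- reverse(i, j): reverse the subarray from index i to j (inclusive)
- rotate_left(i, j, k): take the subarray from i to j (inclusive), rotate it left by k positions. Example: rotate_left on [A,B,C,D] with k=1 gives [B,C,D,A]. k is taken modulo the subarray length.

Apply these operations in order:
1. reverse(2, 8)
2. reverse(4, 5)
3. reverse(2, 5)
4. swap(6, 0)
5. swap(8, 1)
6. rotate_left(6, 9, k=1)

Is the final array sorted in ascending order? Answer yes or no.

Answer: no

Derivation:
After 1 (reverse(2, 8)): [I, C, H, E, G, D, B, F, A, J]
After 2 (reverse(4, 5)): [I, C, H, E, D, G, B, F, A, J]
After 3 (reverse(2, 5)): [I, C, G, D, E, H, B, F, A, J]
After 4 (swap(6, 0)): [B, C, G, D, E, H, I, F, A, J]
After 5 (swap(8, 1)): [B, A, G, D, E, H, I, F, C, J]
After 6 (rotate_left(6, 9, k=1)): [B, A, G, D, E, H, F, C, J, I]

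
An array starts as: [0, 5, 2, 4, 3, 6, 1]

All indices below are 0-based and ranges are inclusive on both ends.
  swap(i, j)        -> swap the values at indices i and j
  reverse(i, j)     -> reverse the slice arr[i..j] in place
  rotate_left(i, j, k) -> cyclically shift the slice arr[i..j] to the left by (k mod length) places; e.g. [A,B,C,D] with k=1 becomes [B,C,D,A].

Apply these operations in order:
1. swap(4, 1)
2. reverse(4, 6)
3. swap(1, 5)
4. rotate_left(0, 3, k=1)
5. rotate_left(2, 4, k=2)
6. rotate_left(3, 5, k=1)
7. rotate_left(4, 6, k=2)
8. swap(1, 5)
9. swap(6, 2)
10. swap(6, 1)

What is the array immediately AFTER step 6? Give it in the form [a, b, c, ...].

Answer: [6, 2, 1, 0, 3, 4, 5]

Derivation:
After 1 (swap(4, 1)): [0, 3, 2, 4, 5, 6, 1]
After 2 (reverse(4, 6)): [0, 3, 2, 4, 1, 6, 5]
After 3 (swap(1, 5)): [0, 6, 2, 4, 1, 3, 5]
After 4 (rotate_left(0, 3, k=1)): [6, 2, 4, 0, 1, 3, 5]
After 5 (rotate_left(2, 4, k=2)): [6, 2, 1, 4, 0, 3, 5]
After 6 (rotate_left(3, 5, k=1)): [6, 2, 1, 0, 3, 4, 5]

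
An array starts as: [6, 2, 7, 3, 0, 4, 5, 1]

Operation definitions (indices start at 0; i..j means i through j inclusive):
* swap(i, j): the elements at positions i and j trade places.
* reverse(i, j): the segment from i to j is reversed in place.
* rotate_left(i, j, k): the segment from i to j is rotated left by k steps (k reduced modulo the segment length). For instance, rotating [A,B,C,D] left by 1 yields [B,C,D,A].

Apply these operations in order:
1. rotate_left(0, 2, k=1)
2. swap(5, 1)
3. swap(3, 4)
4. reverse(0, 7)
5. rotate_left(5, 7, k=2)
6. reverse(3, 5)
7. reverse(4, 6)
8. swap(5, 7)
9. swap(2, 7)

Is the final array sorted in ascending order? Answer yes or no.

After 1 (rotate_left(0, 2, k=1)): [2, 7, 6, 3, 0, 4, 5, 1]
After 2 (swap(5, 1)): [2, 4, 6, 3, 0, 7, 5, 1]
After 3 (swap(3, 4)): [2, 4, 6, 0, 3, 7, 5, 1]
After 4 (reverse(0, 7)): [1, 5, 7, 3, 0, 6, 4, 2]
After 5 (rotate_left(5, 7, k=2)): [1, 5, 7, 3, 0, 2, 6, 4]
After 6 (reverse(3, 5)): [1, 5, 7, 2, 0, 3, 6, 4]
After 7 (reverse(4, 6)): [1, 5, 7, 2, 6, 3, 0, 4]
After 8 (swap(5, 7)): [1, 5, 7, 2, 6, 4, 0, 3]
After 9 (swap(2, 7)): [1, 5, 3, 2, 6, 4, 0, 7]

Answer: no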